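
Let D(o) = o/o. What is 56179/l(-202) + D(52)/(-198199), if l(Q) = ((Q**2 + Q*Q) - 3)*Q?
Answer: -11151105831/3267153937790 ≈ -0.0034131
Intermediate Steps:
l(Q) = Q*(-3 + 2*Q**2) (l(Q) = ((Q**2 + Q**2) - 3)*Q = (2*Q**2 - 3)*Q = (-3 + 2*Q**2)*Q = Q*(-3 + 2*Q**2))
D(o) = 1
56179/l(-202) + D(52)/(-198199) = 56179/((-202*(-3 + 2*(-202)**2))) + 1/(-198199) = 56179/((-202*(-3 + 2*40804))) + 1*(-1/198199) = 56179/((-202*(-3 + 81608))) - 1/198199 = 56179/((-202*81605)) - 1/198199 = 56179/(-16484210) - 1/198199 = 56179*(-1/16484210) - 1/198199 = -56179/16484210 - 1/198199 = -11151105831/3267153937790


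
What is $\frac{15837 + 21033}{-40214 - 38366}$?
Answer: $- \frac{3687}{7858} \approx -0.4692$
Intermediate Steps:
$\frac{15837 + 21033}{-40214 - 38366} = \frac{36870}{-78580} = 36870 \left(- \frac{1}{78580}\right) = - \frac{3687}{7858}$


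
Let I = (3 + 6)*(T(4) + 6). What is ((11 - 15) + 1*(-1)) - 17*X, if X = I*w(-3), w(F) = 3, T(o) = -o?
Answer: -923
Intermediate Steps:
I = 18 (I = (3 + 6)*(-1*4 + 6) = 9*(-4 + 6) = 9*2 = 18)
X = 54 (X = 18*3 = 54)
((11 - 15) + 1*(-1)) - 17*X = ((11 - 15) + 1*(-1)) - 17*54 = (-4 - 1) - 918 = -5 - 918 = -923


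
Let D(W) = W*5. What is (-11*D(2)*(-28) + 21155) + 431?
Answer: 24666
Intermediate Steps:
D(W) = 5*W
(-11*D(2)*(-28) + 21155) + 431 = (-55*2*(-28) + 21155) + 431 = (-11*10*(-28) + 21155) + 431 = (-110*(-28) + 21155) + 431 = (3080 + 21155) + 431 = 24235 + 431 = 24666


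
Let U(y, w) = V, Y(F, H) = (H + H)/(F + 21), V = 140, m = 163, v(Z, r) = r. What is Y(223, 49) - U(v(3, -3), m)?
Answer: -17031/122 ≈ -139.60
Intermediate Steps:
Y(F, H) = 2*H/(21 + F) (Y(F, H) = (2*H)/(21 + F) = 2*H/(21 + F))
U(y, w) = 140
Y(223, 49) - U(v(3, -3), m) = 2*49/(21 + 223) - 1*140 = 2*49/244 - 140 = 2*49*(1/244) - 140 = 49/122 - 140 = -17031/122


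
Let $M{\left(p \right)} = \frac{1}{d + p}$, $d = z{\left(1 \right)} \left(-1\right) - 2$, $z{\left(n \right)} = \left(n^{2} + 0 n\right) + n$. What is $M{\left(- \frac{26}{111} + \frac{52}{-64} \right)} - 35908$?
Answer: $- \frac{321845180}{8963} \approx -35908.0$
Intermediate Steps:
$z{\left(n \right)} = n + n^{2}$ ($z{\left(n \right)} = \left(n^{2} + 0\right) + n = n^{2} + n = n + n^{2}$)
$d = -4$ ($d = 1 \left(1 + 1\right) \left(-1\right) - 2 = 1 \cdot 2 \left(-1\right) - 2 = 2 \left(-1\right) - 2 = -2 - 2 = -4$)
$M{\left(p \right)} = \frac{1}{-4 + p}$
$M{\left(- \frac{26}{111} + \frac{52}{-64} \right)} - 35908 = \frac{1}{-4 + \left(- \frac{26}{111} + \frac{52}{-64}\right)} - 35908 = \frac{1}{-4 + \left(\left(-26\right) \frac{1}{111} + 52 \left(- \frac{1}{64}\right)\right)} - 35908 = \frac{1}{-4 - \frac{1859}{1776}} - 35908 = \frac{1}{- \frac{8963}{1776}} - 35908 = - \frac{1776}{8963} - 35908 = - \frac{321845180}{8963}$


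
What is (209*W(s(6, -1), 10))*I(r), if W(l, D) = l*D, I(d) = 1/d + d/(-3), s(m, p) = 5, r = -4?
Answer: 67925/6 ≈ 11321.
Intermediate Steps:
I(d) = 1/d - d/3 (I(d) = 1/d + d*(-1/3) = 1/d - d/3)
W(l, D) = D*l
(209*W(s(6, -1), 10))*I(r) = (209*(10*5))*(1/(-4) - 1/3*(-4)) = (209*50)*(-1/4 + 4/3) = 10450*(13/12) = 67925/6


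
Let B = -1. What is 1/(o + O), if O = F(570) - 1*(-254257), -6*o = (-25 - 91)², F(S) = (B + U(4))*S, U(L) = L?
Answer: 3/761173 ≈ 3.9413e-6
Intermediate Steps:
F(S) = 3*S (F(S) = (-1 + 4)*S = 3*S)
o = -6728/3 (o = -(-25 - 91)²/6 = -⅙*(-116)² = -⅙*13456 = -6728/3 ≈ -2242.7)
O = 255967 (O = 3*570 - 1*(-254257) = 1710 + 254257 = 255967)
1/(o + O) = 1/(-6728/3 + 255967) = 1/(761173/3) = 3/761173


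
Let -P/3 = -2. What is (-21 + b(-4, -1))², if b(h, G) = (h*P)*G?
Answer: 9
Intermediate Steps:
P = 6 (P = -3*(-2) = 6)
b(h, G) = 6*G*h (b(h, G) = (h*6)*G = (6*h)*G = 6*G*h)
(-21 + b(-4, -1))² = (-21 + 6*(-1)*(-4))² = (-21 + 24)² = 3² = 9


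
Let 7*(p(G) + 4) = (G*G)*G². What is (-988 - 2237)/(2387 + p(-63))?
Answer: -3225/2252806 ≈ -0.0014315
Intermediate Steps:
p(G) = -4 + G⁴/7 (p(G) = -4 + ((G*G)*G²)/7 = -4 + (G²*G²)/7 = -4 + G⁴/7)
(-988 - 2237)/(2387 + p(-63)) = (-988 - 2237)/(2387 + (-4 + (⅐)*(-63)⁴)) = -3225/(2387 + (-4 + (⅐)*15752961)) = -3225/(2387 + (-4 + 2250423)) = -3225/(2387 + 2250419) = -3225/2252806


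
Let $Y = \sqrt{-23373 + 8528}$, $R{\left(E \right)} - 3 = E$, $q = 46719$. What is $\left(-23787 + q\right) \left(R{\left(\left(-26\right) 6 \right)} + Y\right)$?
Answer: $-3508596 + 22932 i \sqrt{14845} \approx -3.5086 \cdot 10^{6} + 2.794 \cdot 10^{6} i$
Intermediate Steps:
$R{\left(E \right)} = 3 + E$
$Y = i \sqrt{14845}$ ($Y = \sqrt{-14845} = i \sqrt{14845} \approx 121.84 i$)
$\left(-23787 + q\right) \left(R{\left(\left(-26\right) 6 \right)} + Y\right) = \left(-23787 + 46719\right) \left(\left(3 - 156\right) + i \sqrt{14845}\right) = 22932 \left(\left(3 - 156\right) + i \sqrt{14845}\right) = 22932 \left(-153 + i \sqrt{14845}\right) = -3508596 + 22932 i \sqrt{14845}$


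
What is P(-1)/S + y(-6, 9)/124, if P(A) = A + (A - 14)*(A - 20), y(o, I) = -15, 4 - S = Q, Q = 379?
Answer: -44561/46500 ≈ -0.95830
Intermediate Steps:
S = -375 (S = 4 - 1*379 = 4 - 379 = -375)
P(A) = A + (-20 + A)*(-14 + A) (P(A) = A + (-14 + A)*(-20 + A) = A + (-20 + A)*(-14 + A))
P(-1)/S + y(-6, 9)/124 = (280 + (-1)² - 33*(-1))/(-375) - 15/124 = (280 + 1 + 33)*(-1/375) - 15*1/124 = 314*(-1/375) - 15/124 = -314/375 - 15/124 = -44561/46500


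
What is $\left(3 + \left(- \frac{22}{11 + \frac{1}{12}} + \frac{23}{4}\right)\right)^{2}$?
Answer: $\frac{12952801}{283024} \approx 45.766$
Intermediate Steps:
$\left(3 + \left(- \frac{22}{11 + \frac{1}{12}} + \frac{23}{4}\right)\right)^{2} = \left(3 + \left(- \frac{22}{11 + \frac{1}{12}} + 23 \cdot \frac{1}{4}\right)\right)^{2} = \left(3 + \left(- \frac{22}{\frac{133}{12}} + \frac{23}{4}\right)\right)^{2} = \left(3 + \left(\left(-22\right) \frac{12}{133} + \frac{23}{4}\right)\right)^{2} = \left(3 + \left(- \frac{264}{133} + \frac{23}{4}\right)\right)^{2} = \left(3 + \frac{2003}{532}\right)^{2} = \left(\frac{3599}{532}\right)^{2} = \frac{12952801}{283024}$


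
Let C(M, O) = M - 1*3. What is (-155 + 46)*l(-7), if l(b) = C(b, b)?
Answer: 1090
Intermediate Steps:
C(M, O) = -3 + M (C(M, O) = M - 3 = -3 + M)
l(b) = -3 + b
(-155 + 46)*l(-7) = (-155 + 46)*(-3 - 7) = -109*(-10) = 1090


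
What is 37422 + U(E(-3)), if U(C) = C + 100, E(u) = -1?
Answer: 37521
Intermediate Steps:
U(C) = 100 + C
37422 + U(E(-3)) = 37422 + (100 - 1) = 37422 + 99 = 37521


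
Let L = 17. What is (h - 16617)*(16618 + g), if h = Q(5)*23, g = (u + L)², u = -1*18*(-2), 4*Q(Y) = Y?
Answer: -1289039731/4 ≈ -3.2226e+8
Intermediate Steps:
Q(Y) = Y/4
u = 36 (u = -18*(-2) = 36)
g = 2809 (g = (36 + 17)² = 53² = 2809)
h = 115/4 (h = ((¼)*5)*23 = (5/4)*23 = 115/4 ≈ 28.750)
(h - 16617)*(16618 + g) = (115/4 - 16617)*(16618 + 2809) = -66353/4*19427 = -1289039731/4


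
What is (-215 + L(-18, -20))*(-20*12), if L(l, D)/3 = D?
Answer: 66000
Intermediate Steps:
L(l, D) = 3*D
(-215 + L(-18, -20))*(-20*12) = (-215 + 3*(-20))*(-20*12) = (-215 - 60)*(-240) = -275*(-240) = 66000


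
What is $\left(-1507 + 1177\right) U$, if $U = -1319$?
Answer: $435270$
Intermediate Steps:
$\left(-1507 + 1177\right) U = \left(-1507 + 1177\right) \left(-1319\right) = \left(-330\right) \left(-1319\right) = 435270$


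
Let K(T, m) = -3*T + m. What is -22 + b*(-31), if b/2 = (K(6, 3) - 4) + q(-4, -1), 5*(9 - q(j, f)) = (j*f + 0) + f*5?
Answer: 2928/5 ≈ 585.60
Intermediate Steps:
q(j, f) = 9 - f - f*j/5 (q(j, f) = 9 - ((j*f + 0) + f*5)/5 = 9 - ((f*j + 0) + 5*f)/5 = 9 - (f*j + 5*f)/5 = 9 - (5*f + f*j)/5 = 9 + (-f - f*j/5) = 9 - f - f*j/5)
K(T, m) = m - 3*T
b = -98/5 (b = 2*(((3 - 3*6) - 4) + (9 - 1*(-1) - ⅕*(-1)*(-4))) = 2*(((3 - 18) - 4) + (9 + 1 - ⅘)) = 2*((-15 - 4) + 46/5) = 2*(-19 + 46/5) = 2*(-49/5) = -98/5 ≈ -19.600)
-22 + b*(-31) = -22 - 98/5*(-31) = -22 + 3038/5 = 2928/5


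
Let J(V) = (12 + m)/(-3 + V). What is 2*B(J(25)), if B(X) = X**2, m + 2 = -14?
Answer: 8/121 ≈ 0.066116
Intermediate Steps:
m = -16 (m = -2 - 14 = -16)
J(V) = -4/(-3 + V) (J(V) = (12 - 16)/(-3 + V) = -4/(-3 + V))
2*B(J(25)) = 2*(-4/(-3 + 25))**2 = 2*(-4/22)**2 = 2*(-4*1/22)**2 = 2*(-2/11)**2 = 2*(4/121) = 8/121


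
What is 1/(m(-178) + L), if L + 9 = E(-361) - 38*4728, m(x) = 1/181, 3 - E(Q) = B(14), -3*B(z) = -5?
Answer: -543/97561712 ≈ -5.5657e-6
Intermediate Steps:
B(z) = 5/3 (B(z) = -⅓*(-5) = 5/3)
E(Q) = 4/3 (E(Q) = 3 - 1*5/3 = 3 - 5/3 = 4/3)
m(x) = 1/181
L = -539015/3 (L = -9 + (4/3 - 38*4728) = -9 + (4/3 - 1*179664) = -9 + (4/3 - 179664) = -9 - 538988/3 = -539015/3 ≈ -1.7967e+5)
1/(m(-178) + L) = 1/(1/181 - 539015/3) = 1/(-97561712/543) = -543/97561712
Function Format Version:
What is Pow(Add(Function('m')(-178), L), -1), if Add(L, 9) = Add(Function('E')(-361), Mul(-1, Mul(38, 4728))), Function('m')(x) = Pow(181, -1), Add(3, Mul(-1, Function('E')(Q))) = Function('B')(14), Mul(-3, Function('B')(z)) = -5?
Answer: Rational(-543, 97561712) ≈ -5.5657e-6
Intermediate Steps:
Function('B')(z) = Rational(5, 3) (Function('B')(z) = Mul(Rational(-1, 3), -5) = Rational(5, 3))
Function('E')(Q) = Rational(4, 3) (Function('E')(Q) = Add(3, Mul(-1, Rational(5, 3))) = Add(3, Rational(-5, 3)) = Rational(4, 3))
Function('m')(x) = Rational(1, 181)
L = Rational(-539015, 3) (L = Add(-9, Add(Rational(4, 3), Mul(-1, Mul(38, 4728)))) = Add(-9, Add(Rational(4, 3), Mul(-1, 179664))) = Add(-9, Add(Rational(4, 3), -179664)) = Add(-9, Rational(-538988, 3)) = Rational(-539015, 3) ≈ -1.7967e+5)
Pow(Add(Function('m')(-178), L), -1) = Pow(Add(Rational(1, 181), Rational(-539015, 3)), -1) = Pow(Rational(-97561712, 543), -1) = Rational(-543, 97561712)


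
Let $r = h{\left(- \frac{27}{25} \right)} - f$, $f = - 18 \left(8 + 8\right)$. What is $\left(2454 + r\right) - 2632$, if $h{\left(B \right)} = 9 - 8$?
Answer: $111$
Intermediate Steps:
$f = -288$ ($f = \left(-18\right) 16 = -288$)
$h{\left(B \right)} = 1$ ($h{\left(B \right)} = 9 - 8 = 1$)
$r = 289$ ($r = 1 - -288 = 1 + 288 = 289$)
$\left(2454 + r\right) - 2632 = \left(2454 + 289\right) - 2632 = 2743 - 2632 = 111$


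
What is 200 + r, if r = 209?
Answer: 409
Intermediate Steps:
200 + r = 200 + 209 = 409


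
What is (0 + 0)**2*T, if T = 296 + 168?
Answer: 0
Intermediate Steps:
T = 464
(0 + 0)**2*T = (0 + 0)**2*464 = 0**2*464 = 0*464 = 0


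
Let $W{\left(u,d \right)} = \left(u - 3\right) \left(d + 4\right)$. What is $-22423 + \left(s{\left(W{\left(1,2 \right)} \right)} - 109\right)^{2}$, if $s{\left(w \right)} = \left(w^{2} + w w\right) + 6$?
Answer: $11802$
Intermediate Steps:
$W{\left(u,d \right)} = \left(-3 + u\right) \left(4 + d\right)$
$s{\left(w \right)} = 6 + 2 w^{2}$ ($s{\left(w \right)} = \left(w^{2} + w^{2}\right) + 6 = 2 w^{2} + 6 = 6 + 2 w^{2}$)
$-22423 + \left(s{\left(W{\left(1,2 \right)} \right)} - 109\right)^{2} = -22423 + \left(\left(6 + 2 \left(-12 - 6 + 4 \cdot 1 + 2 \cdot 1\right)^{2}\right) - 109\right)^{2} = -22423 + \left(\left(6 + 2 \left(-12 - 6 + 4 + 2\right)^{2}\right) - 109\right)^{2} = -22423 + \left(\left(6 + 2 \left(-12\right)^{2}\right) - 109\right)^{2} = -22423 + \left(\left(6 + 2 \cdot 144\right) - 109\right)^{2} = -22423 + \left(\left(6 + 288\right) - 109\right)^{2} = -22423 + \left(294 - 109\right)^{2} = -22423 + 185^{2} = -22423 + 34225 = 11802$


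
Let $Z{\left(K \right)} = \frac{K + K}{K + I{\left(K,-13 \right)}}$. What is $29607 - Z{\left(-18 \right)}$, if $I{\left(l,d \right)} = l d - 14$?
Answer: $\frac{2990325}{101} \approx 29607.0$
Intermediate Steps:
$I{\left(l,d \right)} = -14 + d l$ ($I{\left(l,d \right)} = d l - 14 = -14 + d l$)
$Z{\left(K \right)} = \frac{2 K}{-14 - 12 K}$ ($Z{\left(K \right)} = \frac{K + K}{K - \left(14 + 13 K\right)} = \frac{2 K}{-14 - 12 K}$)
$29607 - Z{\left(-18 \right)} = 29607 - \left(-1\right) \left(-18\right) \frac{1}{7 + 6 \left(-18\right)} = 29607 - \left(-1\right) \left(-18\right) \frac{1}{7 - 108} = 29607 - \left(-1\right) \left(-18\right) \frac{1}{-101} = 29607 - \left(-1\right) \left(-18\right) \left(- \frac{1}{101}\right) = 29607 - - \frac{18}{101} = 29607 + \frac{18}{101} = \frac{2990325}{101}$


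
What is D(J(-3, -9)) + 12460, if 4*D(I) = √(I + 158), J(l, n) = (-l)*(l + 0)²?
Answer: 12460 + √185/4 ≈ 12463.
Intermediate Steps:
J(l, n) = -l³ (J(l, n) = (-l)*l² = -l³)
D(I) = √(158 + I)/4 (D(I) = √(I + 158)/4 = √(158 + I)/4)
D(J(-3, -9)) + 12460 = √(158 - 1*(-3)³)/4 + 12460 = √(158 - 1*(-27))/4 + 12460 = √(158 + 27)/4 + 12460 = √185/4 + 12460 = 12460 + √185/4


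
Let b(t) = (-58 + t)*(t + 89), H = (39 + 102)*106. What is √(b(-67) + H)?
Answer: 2*√3049 ≈ 110.44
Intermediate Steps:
H = 14946 (H = 141*106 = 14946)
b(t) = (-58 + t)*(89 + t)
√(b(-67) + H) = √((-5162 + (-67)² + 31*(-67)) + 14946) = √((-5162 + 4489 - 2077) + 14946) = √(-2750 + 14946) = √12196 = 2*√3049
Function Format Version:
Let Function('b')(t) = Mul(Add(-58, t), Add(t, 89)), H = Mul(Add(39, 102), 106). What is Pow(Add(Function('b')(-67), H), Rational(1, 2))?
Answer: Mul(2, Pow(3049, Rational(1, 2))) ≈ 110.44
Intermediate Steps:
H = 14946 (H = Mul(141, 106) = 14946)
Function('b')(t) = Mul(Add(-58, t), Add(89, t))
Pow(Add(Function('b')(-67), H), Rational(1, 2)) = Pow(Add(Add(-5162, Pow(-67, 2), Mul(31, -67)), 14946), Rational(1, 2)) = Pow(Add(Add(-5162, 4489, -2077), 14946), Rational(1, 2)) = Pow(Add(-2750, 14946), Rational(1, 2)) = Pow(12196, Rational(1, 2)) = Mul(2, Pow(3049, Rational(1, 2)))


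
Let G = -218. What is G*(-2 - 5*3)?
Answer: 3706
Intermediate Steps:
G*(-2 - 5*3) = -218*(-2 - 5*3) = -218*(-2 - 15) = -218*(-17) = 3706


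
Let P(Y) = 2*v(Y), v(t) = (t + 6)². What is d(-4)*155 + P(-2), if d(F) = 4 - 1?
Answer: 497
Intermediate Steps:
v(t) = (6 + t)²
P(Y) = 2*(6 + Y)²
d(F) = 3
d(-4)*155 + P(-2) = 3*155 + 2*(6 - 2)² = 465 + 2*4² = 465 + 2*16 = 465 + 32 = 497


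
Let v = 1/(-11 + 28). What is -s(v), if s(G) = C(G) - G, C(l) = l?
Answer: 0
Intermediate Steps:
v = 1/17 ≈ 0.058824
s(G) = 0 (s(G) = G - G = 0)
-s(v) = -1*0 = 0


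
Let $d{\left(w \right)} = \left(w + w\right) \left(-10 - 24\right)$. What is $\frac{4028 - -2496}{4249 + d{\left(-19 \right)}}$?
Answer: $\frac{6524}{5541} \approx 1.1774$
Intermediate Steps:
$d{\left(w \right)} = - 68 w$ ($d{\left(w \right)} = 2 w \left(-34\right) = - 68 w$)
$\frac{4028 - -2496}{4249 + d{\left(-19 \right)}} = \frac{4028 - -2496}{4249 - -1292} = \frac{4028 + 2496}{4249 + 1292} = \frac{6524}{5541}$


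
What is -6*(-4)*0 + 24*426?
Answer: 10224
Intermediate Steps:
-6*(-4)*0 + 24*426 = 24*0 + 10224 = 0 + 10224 = 10224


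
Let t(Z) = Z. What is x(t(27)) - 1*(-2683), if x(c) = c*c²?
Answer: 22366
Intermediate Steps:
x(c) = c³
x(t(27)) - 1*(-2683) = 27³ - 1*(-2683) = 19683 + 2683 = 22366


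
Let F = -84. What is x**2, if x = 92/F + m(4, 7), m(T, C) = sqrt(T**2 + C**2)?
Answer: 29194/441 - 46*sqrt(65)/21 ≈ 48.539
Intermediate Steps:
m(T, C) = sqrt(C**2 + T**2)
x = -23/21 + sqrt(65) (x = 92/(-84) + sqrt(7**2 + 4**2) = 92*(-1/84) + sqrt(49 + 16) = -23/21 + sqrt(65) ≈ 6.9670)
x**2 = (-23/21 + sqrt(65))**2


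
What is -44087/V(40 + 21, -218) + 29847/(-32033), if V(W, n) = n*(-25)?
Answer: -1574905021/174579850 ≈ -9.0211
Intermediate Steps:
V(W, n) = -25*n
-44087/V(40 + 21, -218) + 29847/(-32033) = -44087/((-25*(-218))) + 29847/(-32033) = -44087/5450 + 29847*(-1/32033) = -44087*1/5450 - 29847/32033 = -44087/5450 - 29847/32033 = -1574905021/174579850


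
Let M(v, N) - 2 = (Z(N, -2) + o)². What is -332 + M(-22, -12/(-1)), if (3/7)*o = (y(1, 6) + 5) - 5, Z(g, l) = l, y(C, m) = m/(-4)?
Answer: -1199/4 ≈ -299.75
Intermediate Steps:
y(C, m) = -m/4 (y(C, m) = m*(-¼) = -m/4)
o = -7/2 (o = 7*((-¼*6 + 5) - 5)/3 = 7*((-3/2 + 5) - 5)/3 = 7*(7/2 - 5)/3 = (7/3)*(-3/2) = -7/2 ≈ -3.5000)
M(v, N) = 129/4 (M(v, N) = 2 + (-2 - 7/2)² = 2 + (-11/2)² = 2 + 121/4 = 129/4)
-332 + M(-22, -12/(-1)) = -332 + 129/4 = -1199/4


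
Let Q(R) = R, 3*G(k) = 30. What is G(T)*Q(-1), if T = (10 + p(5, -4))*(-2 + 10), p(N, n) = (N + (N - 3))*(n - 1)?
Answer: -10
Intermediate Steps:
p(N, n) = (-1 + n)*(-3 + 2*N) (p(N, n) = (N + (-3 + N))*(-1 + n) = (-3 + 2*N)*(-1 + n) = (-1 + n)*(-3 + 2*N))
T = -200 (T = (10 + (3 - 3*(-4) - 2*5 + 2*5*(-4)))*(-2 + 10) = (10 + (3 + 12 - 10 - 40))*8 = (10 - 35)*8 = -25*8 = -200)
G(k) = 10 (G(k) = (1/3)*30 = 10)
G(T)*Q(-1) = 10*(-1) = -10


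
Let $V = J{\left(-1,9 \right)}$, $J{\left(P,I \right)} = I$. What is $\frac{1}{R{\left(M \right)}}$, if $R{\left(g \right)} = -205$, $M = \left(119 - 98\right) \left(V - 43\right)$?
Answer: $- \frac{1}{205} \approx -0.0048781$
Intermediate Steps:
$V = 9$
$M = -714$ ($M = \left(119 - 98\right) \left(9 - 43\right) = 21 \left(-34\right) = -714$)
$\frac{1}{R{\left(M \right)}} = \frac{1}{-205} = - \frac{1}{205}$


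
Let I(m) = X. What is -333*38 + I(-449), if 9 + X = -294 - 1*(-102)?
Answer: -12855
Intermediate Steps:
X = -201 (X = -9 + (-294 - 1*(-102)) = -9 + (-294 + 102) = -9 - 192 = -201)
I(m) = -201
-333*38 + I(-449) = -333*38 - 201 = -12654 - 201 = -12855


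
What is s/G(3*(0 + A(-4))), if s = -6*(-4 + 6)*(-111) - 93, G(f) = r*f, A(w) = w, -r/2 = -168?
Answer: -59/192 ≈ -0.30729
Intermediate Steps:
r = 336 (r = -2*(-168) = 336)
G(f) = 336*f
s = 1239 (s = -6*2*(-111) - 93 = -12*(-111) - 93 = 1332 - 93 = 1239)
s/G(3*(0 + A(-4))) = 1239/((336*(3*(0 - 4)))) = 1239/((336*(3*(-4)))) = 1239/((336*(-12))) = 1239/(-4032) = 1239*(-1/4032) = -59/192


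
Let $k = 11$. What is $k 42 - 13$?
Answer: $449$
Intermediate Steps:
$k 42 - 13 = 11 \cdot 42 - 13 = 462 - 13 = 449$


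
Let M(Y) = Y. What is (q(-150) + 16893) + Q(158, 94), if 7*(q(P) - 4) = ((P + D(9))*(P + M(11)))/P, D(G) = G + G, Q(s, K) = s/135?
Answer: 79761289/4725 ≈ 16881.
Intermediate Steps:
Q(s, K) = s/135 (Q(s, K) = s*(1/135) = s/135)
D(G) = 2*G
q(P) = 4 + (11 + P)*(18 + P)/(7*P) (q(P) = 4 + (((P + 2*9)*(P + 11))/P)/7 = 4 + (((P + 18)*(11 + P))/P)/7 = 4 + (((18 + P)*(11 + P))/P)/7 = 4 + (((11 + P)*(18 + P))/P)/7 = 4 + ((11 + P)*(18 + P)/P)/7 = 4 + (11 + P)*(18 + P)/(7*P))
(q(-150) + 16893) + Q(158, 94) = ((⅐)*(198 - 150*(57 - 150))/(-150) + 16893) + (1/135)*158 = ((⅐)*(-1/150)*(198 - 150*(-93)) + 16893) + 158/135 = ((⅐)*(-1/150)*(198 + 13950) + 16893) + 158/135 = ((⅐)*(-1/150)*14148 + 16893) + 158/135 = (-2358/175 + 16893) + 158/135 = 2953917/175 + 158/135 = 79761289/4725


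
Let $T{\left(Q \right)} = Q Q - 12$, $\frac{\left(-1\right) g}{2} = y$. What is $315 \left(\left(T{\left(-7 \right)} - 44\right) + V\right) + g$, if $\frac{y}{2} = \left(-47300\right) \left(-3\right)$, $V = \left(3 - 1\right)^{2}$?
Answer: $-568545$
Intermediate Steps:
$V = 4$ ($V = 2^{2} = 4$)
$y = 283800$ ($y = 2 \left(\left(-47300\right) \left(-3\right)\right) = 2 \cdot 141900 = 283800$)
$g = -567600$ ($g = \left(-2\right) 283800 = -567600$)
$T{\left(Q \right)} = -12 + Q^{2}$ ($T{\left(Q \right)} = Q^{2} - 12 = -12 + Q^{2}$)
$315 \left(\left(T{\left(-7 \right)} - 44\right) + V\right) + g = 315 \left(\left(\left(-12 + \left(-7\right)^{2}\right) - 44\right) + 4\right) - 567600 = 315 \left(\left(\left(-12 + 49\right) - 44\right) + 4\right) - 567600 = 315 \left(\left(37 - 44\right) + 4\right) - 567600 = 315 \left(-7 + 4\right) - 567600 = 315 \left(-3\right) - 567600 = -945 - 567600 = -568545$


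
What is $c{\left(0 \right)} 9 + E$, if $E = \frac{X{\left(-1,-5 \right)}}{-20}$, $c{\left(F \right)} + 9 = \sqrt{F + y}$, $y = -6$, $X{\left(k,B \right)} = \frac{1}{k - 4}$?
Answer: $- \frac{8099}{100} + 9 i \sqrt{6} \approx -80.99 + 22.045 i$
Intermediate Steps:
$X{\left(k,B \right)} = \frac{1}{-4 + k}$
$c{\left(F \right)} = -9 + \sqrt{-6 + F}$ ($c{\left(F \right)} = -9 + \sqrt{F - 6} = -9 + \sqrt{-6 + F}$)
$E = \frac{1}{100}$ ($E = \frac{1}{\left(-4 - 1\right) \left(-20\right)} = \frac{1}{-5} \left(- \frac{1}{20}\right) = \left(- \frac{1}{5}\right) \left(- \frac{1}{20}\right) = \frac{1}{100} \approx 0.01$)
$c{\left(0 \right)} 9 + E = \left(-9 + \sqrt{-6 + 0}\right) 9 + \frac{1}{100} = \left(-9 + \sqrt{-6}\right) 9 + \frac{1}{100} = \left(-9 + i \sqrt{6}\right) 9 + \frac{1}{100} = \left(-81 + 9 i \sqrt{6}\right) + \frac{1}{100} = - \frac{8099}{100} + 9 i \sqrt{6}$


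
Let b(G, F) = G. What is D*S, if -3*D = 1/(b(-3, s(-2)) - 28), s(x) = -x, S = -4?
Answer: -4/93 ≈ -0.043011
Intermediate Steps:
D = 1/93 (D = -1/(3*(-3 - 28)) = -⅓/(-31) = -⅓*(-1/31) = 1/93 ≈ 0.010753)
D*S = (1/93)*(-4) = -4/93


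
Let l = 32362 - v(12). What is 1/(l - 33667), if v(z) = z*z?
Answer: -1/1449 ≈ -0.00069013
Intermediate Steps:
v(z) = z²
l = 32218 (l = 32362 - 1*12² = 32362 - 1*144 = 32362 - 144 = 32218)
1/(l - 33667) = 1/(32218 - 33667) = 1/(-1449) = -1/1449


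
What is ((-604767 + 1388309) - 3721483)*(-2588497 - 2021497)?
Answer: 13543890382354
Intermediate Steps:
((-604767 + 1388309) - 3721483)*(-2588497 - 2021497) = (783542 - 3721483)*(-4609994) = -2937941*(-4609994) = 13543890382354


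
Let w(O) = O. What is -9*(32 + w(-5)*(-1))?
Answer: -333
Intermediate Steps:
-9*(32 + w(-5)*(-1)) = -9*(32 - 5*(-1)) = -9*(32 + 5) = -9*37 = -333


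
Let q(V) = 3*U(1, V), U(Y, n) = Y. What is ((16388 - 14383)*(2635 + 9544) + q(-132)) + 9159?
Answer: 24428057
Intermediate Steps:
q(V) = 3 (q(V) = 3*1 = 3)
((16388 - 14383)*(2635 + 9544) + q(-132)) + 9159 = ((16388 - 14383)*(2635 + 9544) + 3) + 9159 = (2005*12179 + 3) + 9159 = (24418895 + 3) + 9159 = 24418898 + 9159 = 24428057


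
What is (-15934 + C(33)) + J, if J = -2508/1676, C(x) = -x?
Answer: -6690800/419 ≈ -15969.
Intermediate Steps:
J = -627/419 (J = -2508*1/1676 = -627/419 ≈ -1.4964)
(-15934 + C(33)) + J = (-15934 - 1*33) - 627/419 = (-15934 - 33) - 627/419 = -15967 - 627/419 = -6690800/419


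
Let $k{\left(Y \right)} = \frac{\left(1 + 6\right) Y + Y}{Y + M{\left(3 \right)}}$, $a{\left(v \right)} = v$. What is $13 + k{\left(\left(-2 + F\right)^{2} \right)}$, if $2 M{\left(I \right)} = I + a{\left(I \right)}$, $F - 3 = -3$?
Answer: $\frac{123}{7} \approx 17.571$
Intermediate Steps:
$F = 0$ ($F = 3 - 3 = 0$)
$M{\left(I \right)} = I$ ($M{\left(I \right)} = \frac{I + I}{2} = \frac{2 I}{2} = I$)
$k{\left(Y \right)} = \frac{8 Y}{3 + Y}$ ($k{\left(Y \right)} = \frac{\left(1 + 6\right) Y + Y}{Y + 3} = \frac{7 Y + Y}{3 + Y} = \frac{8 Y}{3 + Y}$)
$13 + k{\left(\left(-2 + F\right)^{2} \right)} = 13 + \frac{8 \left(-2 + 0\right)^{2}}{3 + \left(-2 + 0\right)^{2}} = 13 + \frac{8 \left(-2\right)^{2}}{3 + \left(-2\right)^{2}} = 13 + 8 \cdot 4 \frac{1}{3 + 4} = 13 + 8 \cdot 4 \cdot \frac{1}{7} = 13 + \frac{32}{7} = \frac{123}{7}$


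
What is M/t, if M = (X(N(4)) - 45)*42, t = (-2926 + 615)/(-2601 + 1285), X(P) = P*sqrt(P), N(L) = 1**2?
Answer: -2431968/2311 ≈ -1052.3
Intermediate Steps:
N(L) = 1
X(P) = P**(3/2)
t = 2311/1316 (t = -2311/(-1316) = -2311*(-1/1316) = 2311/1316 ≈ 1.7561)
M = -1848 (M = (1**(3/2) - 45)*42 = (1 - 45)*42 = -44*42 = -1848)
M/t = -1848/2311/1316 = -1848*1316/2311 = -2431968/2311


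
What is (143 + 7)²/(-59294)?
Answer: -11250/29647 ≈ -0.37947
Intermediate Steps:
(143 + 7)²/(-59294) = 150²*(-1/59294) = 22500*(-1/59294) = -11250/29647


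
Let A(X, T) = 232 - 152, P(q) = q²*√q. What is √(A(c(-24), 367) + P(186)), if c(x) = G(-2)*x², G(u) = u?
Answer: 2*√(20 + 8649*√186) ≈ 686.95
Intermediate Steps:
P(q) = q^(5/2)
c(x) = -2*x²
A(X, T) = 80
√(A(c(-24), 367) + P(186)) = √(80 + 186^(5/2)) = √(80 + 34596*√186)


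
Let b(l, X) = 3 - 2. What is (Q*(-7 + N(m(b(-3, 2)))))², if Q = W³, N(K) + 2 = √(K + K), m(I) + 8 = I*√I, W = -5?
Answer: 1046875 - 281250*I*√14 ≈ 1.0469e+6 - 1.0523e+6*I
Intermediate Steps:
b(l, X) = 1
m(I) = -8 + I^(3/2) (m(I) = -8 + I*√I = -8 + I^(3/2))
N(K) = -2 + √2*√K (N(K) = -2 + √(K + K) = -2 + √(2*K) = -2 + √2*√K)
Q = -125 (Q = (-5)³ = -125)
(Q*(-7 + N(m(b(-3, 2)))))² = (-125*(-7 + (-2 + √2*√(-8 + 1^(3/2)))))² = (-125*(-7 + (-2 + √2*√(-8 + 1))))² = (-125*(-7 + (-2 + √2*√(-7))))² = (-125*(-7 + (-2 + √2*(I*√7))))² = (-125*(-7 + (-2 + I*√14)))² = (-125*(-9 + I*√14))² = (1125 - 125*I*√14)²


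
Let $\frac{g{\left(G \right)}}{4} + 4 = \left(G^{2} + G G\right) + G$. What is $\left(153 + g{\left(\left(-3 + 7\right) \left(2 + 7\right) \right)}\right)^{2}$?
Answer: $113401201$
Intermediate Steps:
$g{\left(G \right)} = -16 + 4 G + 8 G^{2}$ ($g{\left(G \right)} = -16 + 4 \left(\left(G^{2} + G G\right) + G\right) = -16 + 4 \left(\left(G^{2} + G^{2}\right) + G\right) = -16 + 4 \left(2 G^{2} + G\right) = -16 + 4 \left(G + 2 G^{2}\right) = -16 + \left(4 G + 8 G^{2}\right) = -16 + 4 G + 8 G^{2}$)
$\left(153 + g{\left(\left(-3 + 7\right) \left(2 + 7\right) \right)}\right)^{2} = \left(153 + \left(-16 + 4 \left(-3 + 7\right) \left(2 + 7\right) + 8 \left(\left(-3 + 7\right) \left(2 + 7\right)\right)^{2}\right)\right)^{2} = \left(153 + \left(-16 + 4 \cdot 4 \cdot 9 + 8 \left(4 \cdot 9\right)^{2}\right)\right)^{2} = \left(153 + \left(-16 + 4 \cdot 36 + 8 \cdot 36^{2}\right)\right)^{2} = \left(153 + \left(-16 + 144 + 8 \cdot 1296\right)\right)^{2} = \left(153 + \left(-16 + 144 + 10368\right)\right)^{2} = \left(153 + 10496\right)^{2} = 10649^{2} = 113401201$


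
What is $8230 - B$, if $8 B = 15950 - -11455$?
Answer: $\frac{38435}{8} \approx 4804.4$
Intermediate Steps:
$B = \frac{27405}{8}$ ($B = \frac{15950 - -11455}{8} = \frac{15950 + 11455}{8} = \frac{1}{8} \cdot 27405 = \frac{27405}{8} \approx 3425.6$)
$8230 - B = 8230 - \frac{27405}{8} = \frac{38435}{8}$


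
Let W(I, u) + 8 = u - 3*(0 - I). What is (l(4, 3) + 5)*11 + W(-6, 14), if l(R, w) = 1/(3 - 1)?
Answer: 97/2 ≈ 48.500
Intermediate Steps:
l(R, w) = ½ (l(R, w) = 1/2 = ½)
W(I, u) = -8 + u + 3*I (W(I, u) = -8 + (u - 3*(0 - I)) = -8 + (u - (-3)*I) = -8 + (u + 3*I) = -8 + u + 3*I)
(l(4, 3) + 5)*11 + W(-6, 14) = (½ + 5)*11 + (-8 + 14 + 3*(-6)) = (11/2)*11 + (-8 + 14 - 18) = 121/2 - 12 = 97/2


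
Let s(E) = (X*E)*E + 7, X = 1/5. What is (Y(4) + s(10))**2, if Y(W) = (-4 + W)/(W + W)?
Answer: 729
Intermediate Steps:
X = 1/5 ≈ 0.20000
s(E) = 7 + E**2/5 (s(E) = (E/5)*E + 7 = E**2/5 + 7 = 7 + E**2/5)
Y(W) = (-4 + W)/(2*W) (Y(W) = (-4 + W)/((2*W)) = (-4 + W)*(1/(2*W)) = (-4 + W)/(2*W))
(Y(4) + s(10))**2 = ((1/2)*(-4 + 4)/4 + (7 + (1/5)*10**2))**2 = ((1/2)*(1/4)*0 + (7 + (1/5)*100))**2 = (0 + (7 + 20))**2 = (0 + 27)**2 = 27**2 = 729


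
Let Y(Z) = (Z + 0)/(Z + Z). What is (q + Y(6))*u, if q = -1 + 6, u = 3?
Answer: 33/2 ≈ 16.500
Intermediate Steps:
q = 5
Y(Z) = ½ (Y(Z) = Z/((2*Z)) = Z*(1/(2*Z)) = ½)
(q + Y(6))*u = (5 + ½)*3 = (11/2)*3 = 33/2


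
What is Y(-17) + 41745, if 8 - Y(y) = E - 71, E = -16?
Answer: 41840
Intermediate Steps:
Y(y) = 95 (Y(y) = 8 - (-16 - 71) = 8 - 1*(-87) = 8 + 87 = 95)
Y(-17) + 41745 = 95 + 41745 = 41840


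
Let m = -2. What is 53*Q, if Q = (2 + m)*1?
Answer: 0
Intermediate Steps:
Q = 0 (Q = (2 - 2)*1 = 0*1 = 0)
53*Q = 53*0 = 0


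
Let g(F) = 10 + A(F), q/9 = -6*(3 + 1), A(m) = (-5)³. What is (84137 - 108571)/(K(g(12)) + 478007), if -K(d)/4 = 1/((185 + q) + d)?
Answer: -1783682/34894513 ≈ -0.051116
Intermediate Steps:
A(m) = -125
q = -216 (q = 9*(-6*(3 + 1)) = 9*(-6*4) = 9*(-24) = -216)
g(F) = -115 (g(F) = 10 - 125 = -115)
K(d) = -4/(-31 + d) (K(d) = -4/((185 - 216) + d) = -4/(-31 + d))
(84137 - 108571)/(K(g(12)) + 478007) = (84137 - 108571)/(-4/(-31 - 115) + 478007) = -24434/(-4/(-146) + 478007) = -24434/(-4*(-1/146) + 478007) = -24434/(2/73 + 478007) = -24434/34894513/73 = -24434*73/34894513 = -1783682/34894513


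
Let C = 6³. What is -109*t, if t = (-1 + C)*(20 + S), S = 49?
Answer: -1617015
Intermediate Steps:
C = 216
t = 14835 (t = (-1 + 216)*(20 + 49) = 215*69 = 14835)
-109*t = -109*14835 = -1617015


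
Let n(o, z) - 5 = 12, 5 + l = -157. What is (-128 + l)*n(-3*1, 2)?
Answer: -4930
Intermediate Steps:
l = -162 (l = -5 - 157 = -162)
n(o, z) = 17 (n(o, z) = 5 + 12 = 17)
(-128 + l)*n(-3*1, 2) = (-128 - 162)*17 = -290*17 = -4930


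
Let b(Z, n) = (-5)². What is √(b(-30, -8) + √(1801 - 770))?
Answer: √(25 + √1031) ≈ 7.5571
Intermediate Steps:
b(Z, n) = 25
√(b(-30, -8) + √(1801 - 770)) = √(25 + √(1801 - 770)) = √(25 + √1031)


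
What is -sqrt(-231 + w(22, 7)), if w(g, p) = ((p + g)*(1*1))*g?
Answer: -sqrt(407) ≈ -20.174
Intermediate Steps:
w(g, p) = g*(g + p) (w(g, p) = ((g + p)*1)*g = (g + p)*g = g*(g + p))
-sqrt(-231 + w(22, 7)) = -sqrt(-231 + 22*(22 + 7)) = -sqrt(-231 + 22*29) = -sqrt(-231 + 638) = -sqrt(407)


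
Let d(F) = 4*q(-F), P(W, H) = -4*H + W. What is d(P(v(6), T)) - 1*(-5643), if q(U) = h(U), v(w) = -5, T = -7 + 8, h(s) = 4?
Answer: 5659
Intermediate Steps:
T = 1
P(W, H) = W - 4*H
q(U) = 4
d(F) = 16 (d(F) = 4*4 = 16)
d(P(v(6), T)) - 1*(-5643) = 16 - 1*(-5643) = 16 + 5643 = 5659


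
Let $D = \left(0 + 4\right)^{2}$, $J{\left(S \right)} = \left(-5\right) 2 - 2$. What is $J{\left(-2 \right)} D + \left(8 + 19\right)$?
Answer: $-165$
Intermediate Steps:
$J{\left(S \right)} = -12$ ($J{\left(S \right)} = -10 - 2 = -12$)
$D = 16$ ($D = 4^{2} = 16$)
$J{\left(-2 \right)} D + \left(8 + 19\right) = \left(-12\right) 16 + \left(8 + 19\right) = -192 + 27 = -165$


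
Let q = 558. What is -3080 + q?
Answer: -2522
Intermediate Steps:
-3080 + q = -3080 + 558 = -2522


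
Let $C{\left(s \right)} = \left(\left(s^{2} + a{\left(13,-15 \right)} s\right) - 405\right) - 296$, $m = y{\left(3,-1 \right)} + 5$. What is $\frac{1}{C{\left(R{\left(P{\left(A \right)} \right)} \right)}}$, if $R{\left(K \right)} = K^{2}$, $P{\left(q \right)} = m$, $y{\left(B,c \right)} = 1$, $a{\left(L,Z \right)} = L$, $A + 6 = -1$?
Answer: $\frac{1}{1063} \approx 0.00094073$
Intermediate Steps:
$A = -7$ ($A = -6 - 1 = -7$)
$m = 6$ ($m = 1 + 5 = 6$)
$P{\left(q \right)} = 6$
$C{\left(s \right)} = -701 + s^{2} + 13 s$ ($C{\left(s \right)} = \left(\left(s^{2} + 13 s\right) - 405\right) - 296 = \left(-405 + s^{2} + 13 s\right) - 296 = -701 + s^{2} + 13 s$)
$\frac{1}{C{\left(R{\left(P{\left(A \right)} \right)} \right)}} = \frac{1}{-701 + \left(6^{2}\right)^{2} + 13 \cdot 6^{2}} = \frac{1}{-701 + 36^{2} + 13 \cdot 36} = \frac{1}{-701 + 1296 + 468} = \frac{1}{1063}$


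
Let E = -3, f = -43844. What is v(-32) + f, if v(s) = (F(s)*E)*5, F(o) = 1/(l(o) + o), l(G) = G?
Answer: -2806001/64 ≈ -43844.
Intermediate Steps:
F(o) = 1/(2*o) (F(o) = 1/(o + o) = 1/(2*o))
v(s) = -15/(2*s) (v(s) = ((1/(2*s))*(-3))*5 = -3/(2*s)*5 = -15/(2*s))
v(-32) + f = -15/2/(-32) - 43844 = -15/2*(-1/32) - 43844 = 15/64 - 43844 = -2806001/64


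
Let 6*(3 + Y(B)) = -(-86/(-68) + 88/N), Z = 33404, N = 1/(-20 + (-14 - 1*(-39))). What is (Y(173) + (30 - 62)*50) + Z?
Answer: 2157467/68 ≈ 31727.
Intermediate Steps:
N = ⅕ (N = 1/(-20 + (-14 + 39)) = 1/(-20 + 25) = 1/5 = ⅕ ≈ 0.20000)
Y(B) = -5205/68 (Y(B) = -3 + (-(-86/(-68) + 88/(⅕)))/6 = -3 + (-(-86*(-1/68) + 88*5))/6 = -3 + (-(43/34 + 440))/6 = -3 + (-1*15003/34)/6 = -3 + (⅙)*(-15003/34) = -3 - 5001/68 = -5205/68)
(Y(173) + (30 - 62)*50) + Z = (-5205/68 + (30 - 62)*50) + 33404 = (-5205/68 - 32*50) + 33404 = (-5205/68 - 1600) + 33404 = -114005/68 + 33404 = 2157467/68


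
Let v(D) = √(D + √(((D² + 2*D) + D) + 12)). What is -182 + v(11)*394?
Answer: -182 + 394*√(11 + √166) ≈ 1743.5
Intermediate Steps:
v(D) = √(D + √(12 + D² + 3*D)) (v(D) = √(D + √((D² + 3*D) + 12)) = √(D + √(12 + D² + 3*D)))
-182 + v(11)*394 = -182 + √(11 + √(12 + 11² + 3*11))*394 = -182 + √(11 + √(12 + 121 + 33))*394 = -182 + √(11 + √166)*394 = -182 + 394*√(11 + √166)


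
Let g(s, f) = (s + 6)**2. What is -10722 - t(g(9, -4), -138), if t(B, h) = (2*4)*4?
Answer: -10754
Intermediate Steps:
g(s, f) = (6 + s)**2
t(B, h) = 32 (t(B, h) = 8*4 = 32)
-10722 - t(g(9, -4), -138) = -10722 - 1*32 = -10722 - 32 = -10754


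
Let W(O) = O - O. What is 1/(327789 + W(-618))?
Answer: 1/327789 ≈ 3.0507e-6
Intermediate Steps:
W(O) = 0
1/(327789 + W(-618)) = 1/(327789 + 0) = 1/327789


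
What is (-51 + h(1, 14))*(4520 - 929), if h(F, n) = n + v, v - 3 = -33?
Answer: -240597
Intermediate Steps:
v = -30 (v = 3 - 33 = -30)
h(F, n) = -30 + n (h(F, n) = n - 30 = -30 + n)
(-51 + h(1, 14))*(4520 - 929) = (-51 + (-30 + 14))*(4520 - 929) = (-51 - 16)*3591 = -67*3591 = -240597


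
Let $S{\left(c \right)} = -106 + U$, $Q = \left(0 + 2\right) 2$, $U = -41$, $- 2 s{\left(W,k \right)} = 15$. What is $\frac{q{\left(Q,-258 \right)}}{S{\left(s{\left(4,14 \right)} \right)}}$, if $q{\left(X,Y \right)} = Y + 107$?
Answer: $\frac{151}{147} \approx 1.0272$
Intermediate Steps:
$s{\left(W,k \right)} = - \frac{15}{2}$ ($s{\left(W,k \right)} = \left(- \frac{1}{2}\right) 15 = - \frac{15}{2}$)
$Q = 4$ ($Q = 2 \cdot 2 = 4$)
$q{\left(X,Y \right)} = 107 + Y$
$S{\left(c \right)} = -147$ ($S{\left(c \right)} = -106 - 41 = -147$)
$\frac{q{\left(Q,-258 \right)}}{S{\left(s{\left(4,14 \right)} \right)}} = \frac{107 - 258}{-147} = \left(-151\right) \left(- \frac{1}{147}\right) = \frac{151}{147}$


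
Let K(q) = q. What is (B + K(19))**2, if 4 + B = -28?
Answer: 169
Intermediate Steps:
B = -32 (B = -4 - 28 = -32)
(B + K(19))**2 = (-32 + 19)**2 = (-13)**2 = 169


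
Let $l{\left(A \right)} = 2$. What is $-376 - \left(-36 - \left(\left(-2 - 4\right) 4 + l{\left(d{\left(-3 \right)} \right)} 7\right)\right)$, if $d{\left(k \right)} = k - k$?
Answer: $-350$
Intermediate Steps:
$d{\left(k \right)} = 0$
$-376 - \left(-36 - \left(\left(-2 - 4\right) 4 + l{\left(d{\left(-3 \right)} \right)} 7\right)\right) = -376 - \left(-36 - \left(\left(-2 - 4\right) 4 + 2 \cdot 7\right)\right) = -376 - \left(-36 - \left(\left(-6\right) 4 + 14\right)\right) = -376 - \left(-36 - \left(-24 + 14\right)\right) = -376 - \left(-36 - -10\right) = -376 - \left(-36 + 10\right) = -376 - -26 = -376 + 26 = -350$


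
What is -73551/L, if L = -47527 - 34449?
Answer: 73551/81976 ≈ 0.89723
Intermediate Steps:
L = -81976
-73551/L = -73551/(-81976) = -73551*(-1/81976) = 73551/81976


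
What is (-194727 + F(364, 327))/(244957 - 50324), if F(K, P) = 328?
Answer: -194399/194633 ≈ -0.99880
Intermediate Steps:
(-194727 + F(364, 327))/(244957 - 50324) = (-194727 + 328)/(244957 - 50324) = -194399/194633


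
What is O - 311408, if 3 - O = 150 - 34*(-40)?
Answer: -312915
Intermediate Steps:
O = -1507 (O = 3 - (150 - 34*(-40)) = 3 - (150 + 1360) = 3 - 1*1510 = 3 - 1510 = -1507)
O - 311408 = -1507 - 311408 = -312915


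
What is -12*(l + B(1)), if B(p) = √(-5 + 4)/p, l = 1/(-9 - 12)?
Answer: 4/7 - 12*I ≈ 0.57143 - 12.0*I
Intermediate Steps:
l = -1/21 (l = 1/(-21) = -1/21 ≈ -0.047619)
B(p) = I/p (B(p) = √(-1)/p = I/p)
-12*(l + B(1)) = -12*(-1/21 + I/1) = -12*(-1/21 + I*1) = -12*(-1/21 + I) = 4/7 - 12*I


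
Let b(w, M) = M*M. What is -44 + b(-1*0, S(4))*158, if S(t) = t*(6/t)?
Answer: 5644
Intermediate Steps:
S(t) = 6
b(w, M) = M²
-44 + b(-1*0, S(4))*158 = -44 + 6²*158 = -44 + 36*158 = -44 + 5688 = 5644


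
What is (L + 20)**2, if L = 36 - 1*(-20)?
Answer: 5776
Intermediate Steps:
L = 56 (L = 36 + 20 = 56)
(L + 20)**2 = (56 + 20)**2 = 76**2 = 5776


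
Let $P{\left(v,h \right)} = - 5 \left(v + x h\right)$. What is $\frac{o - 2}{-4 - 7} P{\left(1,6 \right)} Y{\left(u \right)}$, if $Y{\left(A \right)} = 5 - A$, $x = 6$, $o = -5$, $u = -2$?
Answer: $- \frac{9065}{11} \approx -824.09$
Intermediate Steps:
$P{\left(v,h \right)} = - 30 h - 5 v$ ($P{\left(v,h \right)} = - 5 \left(v + 6 h\right) = - 30 h - 5 v$)
$\frac{o - 2}{-4 - 7} P{\left(1,6 \right)} Y{\left(u \right)} = \frac{-5 - 2}{-4 - 7} \left(\left(-30\right) 6 - 5\right) \left(5 - -2\right) = - \frac{7}{-11} \left(-180 - 5\right) \left(5 + 2\right) = \left(-7\right) \left(- \frac{1}{11}\right) \left(-185\right) 7 = \frac{7}{11} \left(-185\right) 7 = \left(- \frac{1295}{11}\right) 7 = - \frac{9065}{11}$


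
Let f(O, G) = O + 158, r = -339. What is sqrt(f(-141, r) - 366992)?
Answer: 15*I*sqrt(1631) ≈ 605.78*I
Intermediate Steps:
f(O, G) = 158 + O
sqrt(f(-141, r) - 366992) = sqrt((158 - 141) - 366992) = sqrt(17 - 366992) = sqrt(-366975) = 15*I*sqrt(1631)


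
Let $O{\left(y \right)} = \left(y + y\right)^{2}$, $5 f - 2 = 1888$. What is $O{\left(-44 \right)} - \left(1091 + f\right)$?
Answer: $6275$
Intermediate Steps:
$f = 378$ ($f = \frac{2}{5} + \frac{1}{5} \cdot 1888 = \frac{2}{5} + \frac{1888}{5} = 378$)
$O{\left(y \right)} = 4 y^{2}$ ($O{\left(y \right)} = \left(2 y\right)^{2} = 4 y^{2}$)
$O{\left(-44 \right)} - \left(1091 + f\right) = 4 \left(-44\right)^{2} - 1469 = 4 \cdot 1936 - 1469 = 7744 - 1469 = 6275$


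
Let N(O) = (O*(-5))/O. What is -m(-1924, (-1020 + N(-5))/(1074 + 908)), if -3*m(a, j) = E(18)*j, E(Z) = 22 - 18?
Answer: -2050/2973 ≈ -0.68954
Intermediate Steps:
E(Z) = 4
N(O) = -5 (N(O) = (-5*O)/O = -5)
m(a, j) = -4*j/3
-m(-1924, (-1020 + N(-5))/(1074 + 908)) = -(-4)*(-1020 - 5)/(1074 + 908)/3 = -(-4)*(-1025/1982)/3 = -(-4)*(-1025*1/1982)/3 = -(-4)*(-1025)/(3*1982) = -1*2050/2973 = -2050/2973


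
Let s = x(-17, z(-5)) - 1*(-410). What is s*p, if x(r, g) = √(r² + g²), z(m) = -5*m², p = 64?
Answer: 26240 + 64*√15914 ≈ 34314.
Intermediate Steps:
x(r, g) = √(g² + r²)
s = 410 + √15914 (s = √((-5*(-5)²)² + (-17)²) - 1*(-410) = √((-5*25)² + 289) + 410 = √((-125)² + 289) + 410 = √(15625 + 289) + 410 = √15914 + 410 = 410 + √15914 ≈ 536.15)
s*p = (410 + √15914)*64 = 26240 + 64*√15914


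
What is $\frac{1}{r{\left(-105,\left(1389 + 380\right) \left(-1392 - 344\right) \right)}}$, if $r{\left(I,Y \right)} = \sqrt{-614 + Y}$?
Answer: $- \frac{i \sqrt{3071598}}{3071598} \approx - 0.00057058 i$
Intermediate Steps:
$\frac{1}{r{\left(-105,\left(1389 + 380\right) \left(-1392 - 344\right) \right)}} = \frac{1}{\sqrt{-614 + \left(1389 + 380\right) \left(-1392 - 344\right)}} = \frac{1}{\sqrt{-614 + 1769 \left(-1736\right)}} = \frac{1}{\sqrt{-614 - 3070984}} = \frac{1}{\sqrt{-3071598}} = \frac{1}{i \sqrt{3071598}} = - \frac{i \sqrt{3071598}}{3071598}$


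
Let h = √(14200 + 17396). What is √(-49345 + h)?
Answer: √(-49345 + 2*√7899) ≈ 221.74*I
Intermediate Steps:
h = 2*√7899 (h = √31596 = 2*√7899 ≈ 177.75)
√(-49345 + h) = √(-49345 + 2*√7899)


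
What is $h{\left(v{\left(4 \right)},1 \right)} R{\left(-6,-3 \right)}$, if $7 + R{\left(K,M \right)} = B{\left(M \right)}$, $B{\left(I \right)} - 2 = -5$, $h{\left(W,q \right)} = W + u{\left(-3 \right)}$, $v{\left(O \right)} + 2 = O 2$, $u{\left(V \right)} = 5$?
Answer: $-110$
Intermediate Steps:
$v{\left(O \right)} = -2 + 2 O$ ($v{\left(O \right)} = -2 + O 2 = -2 + 2 O$)
$h{\left(W,q \right)} = 5 + W$ ($h{\left(W,q \right)} = W + 5 = 5 + W$)
$B{\left(I \right)} = -3$ ($B{\left(I \right)} = 2 - 5 = -3$)
$R{\left(K,M \right)} = -10$ ($R{\left(K,M \right)} = -7 - 3 = -10$)
$h{\left(v{\left(4 \right)},1 \right)} R{\left(-6,-3 \right)} = \left(5 + \left(-2 + 2 \cdot 4\right)\right) \left(-10\right) = \left(5 + \left(-2 + 8\right)\right) \left(-10\right) = \left(5 + 6\right) \left(-10\right) = 11 \left(-10\right) = -110$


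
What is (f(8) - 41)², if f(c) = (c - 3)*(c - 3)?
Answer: 256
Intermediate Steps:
f(c) = (-3 + c)² (f(c) = (-3 + c)*(-3 + c) = (-3 + c)²)
(f(8) - 41)² = ((-3 + 8)² - 41)² = (5² - 41)² = (25 - 41)² = (-16)² = 256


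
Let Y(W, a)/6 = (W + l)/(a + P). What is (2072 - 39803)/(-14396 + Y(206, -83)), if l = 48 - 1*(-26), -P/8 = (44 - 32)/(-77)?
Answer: 47503329/18150436 ≈ 2.6172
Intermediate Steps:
P = 96/77 (P = -8*(44 - 32)/(-77) = -96*(-1)/77 = -8*(-12/77) = 96/77 ≈ 1.2468)
l = 74 (l = 48 + 26 = 74)
Y(W, a) = 6*(74 + W)/(96/77 + a) (Y(W, a) = 6*((W + 74)/(a + 96/77)) = 6*((74 + W)/(96/77 + a)) = 6*(74 + W)/(96/77 + a))
(2072 - 39803)/(-14396 + Y(206, -83)) = (2072 - 39803)/(-14396 + 462*(74 + 206)/(96 + 77*(-83))) = -37731/(-14396 + 462*280/(96 - 6391)) = -37731/(-14396 + 462*280/(-6295)) = -37731/(-14396 + 462*(-1/6295)*280) = -37731/(-14396 - 25872/1259) = -37731/(-18150436/1259) = -37731*(-1259/18150436) = 47503329/18150436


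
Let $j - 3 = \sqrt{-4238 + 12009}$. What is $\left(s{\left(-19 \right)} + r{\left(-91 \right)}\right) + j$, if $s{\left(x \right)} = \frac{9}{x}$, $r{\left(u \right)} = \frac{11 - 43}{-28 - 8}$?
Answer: $\frac{584}{171} + \sqrt{7771} \approx 91.568$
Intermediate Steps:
$r{\left(u \right)} = \frac{8}{9}$ ($r{\left(u \right)} = - \frac{32}{-36} = \left(-32\right) \left(- \frac{1}{36}\right) = \frac{8}{9}$)
$j = 3 + \sqrt{7771}$ ($j = 3 + \sqrt{-4238 + 12009} = 3 + \sqrt{7771} \approx 91.153$)
$\left(s{\left(-19 \right)} + r{\left(-91 \right)}\right) + j = \left(\frac{9}{-19} + \frac{8}{9}\right) + \left(3 + \sqrt{7771}\right) = \left(9 \left(- \frac{1}{19}\right) + \frac{8}{9}\right) + \left(3 + \sqrt{7771}\right) = \left(- \frac{9}{19} + \frac{8}{9}\right) + \left(3 + \sqrt{7771}\right) = \frac{71}{171} + \left(3 + \sqrt{7771}\right) = \frac{584}{171} + \sqrt{7771}$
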